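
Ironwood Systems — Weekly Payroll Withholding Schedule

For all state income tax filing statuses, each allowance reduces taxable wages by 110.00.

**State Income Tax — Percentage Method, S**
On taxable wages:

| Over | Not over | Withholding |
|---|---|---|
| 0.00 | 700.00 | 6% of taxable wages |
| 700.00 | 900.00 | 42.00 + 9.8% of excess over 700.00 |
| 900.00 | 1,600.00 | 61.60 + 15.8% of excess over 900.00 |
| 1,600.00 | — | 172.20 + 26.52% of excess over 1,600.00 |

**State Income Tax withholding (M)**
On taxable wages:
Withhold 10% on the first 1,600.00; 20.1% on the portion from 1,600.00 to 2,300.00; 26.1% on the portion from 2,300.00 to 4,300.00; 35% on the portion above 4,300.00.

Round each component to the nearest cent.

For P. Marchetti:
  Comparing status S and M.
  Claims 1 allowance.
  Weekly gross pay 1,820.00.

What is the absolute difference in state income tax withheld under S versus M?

19.26

State Income Tax (S): taxable = 1,820.00 − 1×110.00 = 1,710.00
  172.20 + 26.52% × (1,710.00 − 1,600.00) = 172.20 + 26.52% × 110.00 = 201.37
State Income Tax (M): taxable = 1,820.00 − 1×110.00 = 1,710.00
  160.00 + 20.1% × (1,710.00 − 1,600.00) = 160.00 + 20.1% × 110.00 = 182.11
Difference: |201.37 − 182.11| = 19.26 (higher under S)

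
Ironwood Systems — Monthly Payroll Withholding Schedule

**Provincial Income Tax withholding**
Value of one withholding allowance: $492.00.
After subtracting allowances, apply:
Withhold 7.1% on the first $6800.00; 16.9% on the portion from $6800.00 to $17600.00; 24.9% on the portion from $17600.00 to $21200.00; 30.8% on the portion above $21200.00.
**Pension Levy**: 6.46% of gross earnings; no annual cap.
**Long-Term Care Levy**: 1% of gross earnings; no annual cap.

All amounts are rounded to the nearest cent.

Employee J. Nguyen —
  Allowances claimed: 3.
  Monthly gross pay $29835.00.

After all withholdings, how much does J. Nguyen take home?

Provincial Income Tax: taxable = $29835.00 − 3×$492.00 = $28359.00
  $3204.40 + 30.8% × ($28359.00 − $21200.00) = $3204.40 + 30.8% × $7159.00 = $5409.37
Pension Levy: 6.46% × $29835.00 = $1927.34
Long-Term Care Levy: 1% × $29835.00 = $298.35
Total withheld: $5409.37 + $1927.34 + $298.35 = $7635.06
Net pay: $29835.00 − $7635.06 = $22199.94

$22199.94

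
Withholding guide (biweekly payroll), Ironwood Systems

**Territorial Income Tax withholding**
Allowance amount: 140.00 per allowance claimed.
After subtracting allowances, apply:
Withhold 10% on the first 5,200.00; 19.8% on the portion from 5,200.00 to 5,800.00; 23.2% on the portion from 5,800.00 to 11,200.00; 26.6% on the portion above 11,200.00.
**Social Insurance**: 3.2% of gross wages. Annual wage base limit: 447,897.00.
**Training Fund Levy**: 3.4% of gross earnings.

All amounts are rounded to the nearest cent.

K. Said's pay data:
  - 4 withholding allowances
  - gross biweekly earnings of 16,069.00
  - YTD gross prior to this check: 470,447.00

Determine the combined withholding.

Territorial Income Tax: taxable = 16,069.00 − 4×140.00 = 15,509.00
  1,891.60 + 26.6% × (15,509.00 − 11,200.00) = 1,891.60 + 26.6% × 4,309.00 = 3,037.79
Social Insurance: YTD 470,447.00 ≥ cap 447,897.00 → 0.00
Training Fund Levy: 3.4% × 16,069.00 = 546.35
Total: 3,037.79 + 0.00 + 546.35 = 3,584.14

3,584.14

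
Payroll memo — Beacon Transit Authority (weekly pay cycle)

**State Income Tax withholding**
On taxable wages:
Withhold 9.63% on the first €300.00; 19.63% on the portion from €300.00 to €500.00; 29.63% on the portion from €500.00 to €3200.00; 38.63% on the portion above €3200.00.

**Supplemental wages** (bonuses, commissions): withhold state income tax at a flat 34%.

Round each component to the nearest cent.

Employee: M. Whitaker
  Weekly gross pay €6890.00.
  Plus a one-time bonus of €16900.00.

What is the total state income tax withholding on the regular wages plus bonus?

€8039.61

State Income Tax: taxable = €6890.00
  €868.16 + 38.63% × (€6890.00 − €3200.00) = €868.16 + 38.63% × €3690.00 = €2293.61
Supplemental (34% flat on bonus): 34% × €16900.00 = €5746.00
Total state income tax: €2293.61 + €5746.00 = €8039.61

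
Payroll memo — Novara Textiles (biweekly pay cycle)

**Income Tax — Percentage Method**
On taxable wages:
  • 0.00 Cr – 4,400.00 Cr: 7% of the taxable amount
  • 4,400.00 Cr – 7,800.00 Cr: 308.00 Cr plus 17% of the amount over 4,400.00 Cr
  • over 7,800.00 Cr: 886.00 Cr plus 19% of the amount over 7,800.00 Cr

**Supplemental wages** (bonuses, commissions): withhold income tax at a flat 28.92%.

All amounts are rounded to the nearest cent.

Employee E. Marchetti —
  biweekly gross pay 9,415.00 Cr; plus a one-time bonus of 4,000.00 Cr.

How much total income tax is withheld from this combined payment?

2,349.65 Cr

Income Tax: taxable = 9,415.00 Cr
  886.00 Cr + 19% × (9,415.00 Cr − 7,800.00 Cr) = 886.00 Cr + 19% × 1,615.00 Cr = 1,192.85 Cr
Supplemental (28.92% flat on bonus): 28.92% × 4,000.00 Cr = 1,156.80 Cr
Total income tax: 1,192.85 Cr + 1,156.80 Cr = 2,349.65 Cr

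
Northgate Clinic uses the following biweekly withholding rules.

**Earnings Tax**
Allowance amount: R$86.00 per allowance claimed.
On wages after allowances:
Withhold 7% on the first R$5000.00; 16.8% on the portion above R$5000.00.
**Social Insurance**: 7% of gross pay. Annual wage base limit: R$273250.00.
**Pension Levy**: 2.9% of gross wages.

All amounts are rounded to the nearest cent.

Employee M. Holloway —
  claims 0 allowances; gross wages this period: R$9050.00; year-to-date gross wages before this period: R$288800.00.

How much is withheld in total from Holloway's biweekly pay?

R$1292.85

Earnings Tax: taxable = R$9050.00
  R$350.00 + 16.8% × (R$9050.00 − R$5000.00) = R$350.00 + 16.8% × R$4050.00 = R$1030.40
Social Insurance: YTD R$288800.00 ≥ cap R$273250.00 → R$0.00
Pension Levy: 2.9% × R$9050.00 = R$262.45
Total: R$1030.40 + R$0.00 + R$262.45 = R$1292.85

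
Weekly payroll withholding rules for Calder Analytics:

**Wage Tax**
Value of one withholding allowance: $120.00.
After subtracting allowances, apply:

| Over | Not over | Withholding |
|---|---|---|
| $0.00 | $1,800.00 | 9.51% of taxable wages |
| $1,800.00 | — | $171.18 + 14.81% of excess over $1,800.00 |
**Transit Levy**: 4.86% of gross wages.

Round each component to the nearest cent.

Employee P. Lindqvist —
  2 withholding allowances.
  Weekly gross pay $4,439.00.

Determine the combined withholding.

Wage Tax: taxable = $4,439.00 − 2×$120.00 = $4,199.00
  $171.18 + 14.81% × ($4,199.00 − $1,800.00) = $171.18 + 14.81% × $2,399.00 = $526.47
Transit Levy: 4.86% × $4,439.00 = $215.74
Total: $526.47 + $215.74 = $742.21

$742.21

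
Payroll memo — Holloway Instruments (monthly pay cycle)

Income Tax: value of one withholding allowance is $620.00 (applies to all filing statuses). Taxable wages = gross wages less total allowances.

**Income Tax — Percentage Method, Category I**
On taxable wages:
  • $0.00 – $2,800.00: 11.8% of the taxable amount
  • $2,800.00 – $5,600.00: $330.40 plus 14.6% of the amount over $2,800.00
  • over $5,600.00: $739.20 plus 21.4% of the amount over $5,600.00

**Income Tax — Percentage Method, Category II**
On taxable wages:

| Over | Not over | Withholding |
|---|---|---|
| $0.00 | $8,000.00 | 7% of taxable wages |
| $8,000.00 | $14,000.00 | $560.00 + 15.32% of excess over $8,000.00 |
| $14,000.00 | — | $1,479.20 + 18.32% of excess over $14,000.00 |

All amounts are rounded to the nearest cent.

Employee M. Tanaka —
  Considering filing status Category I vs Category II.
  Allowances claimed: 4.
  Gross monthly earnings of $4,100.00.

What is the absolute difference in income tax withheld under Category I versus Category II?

Income Tax (Category I): taxable = $4,100.00 − 4×$620.00 = $1,620.00
  11.8% × $1,620.00 = $191.16
Income Tax (Category II): taxable = $4,100.00 − 4×$620.00 = $1,620.00
  7% × $1,620.00 = $113.40
Difference: |$191.16 − $113.40| = $77.76 (higher under Category I)

$77.76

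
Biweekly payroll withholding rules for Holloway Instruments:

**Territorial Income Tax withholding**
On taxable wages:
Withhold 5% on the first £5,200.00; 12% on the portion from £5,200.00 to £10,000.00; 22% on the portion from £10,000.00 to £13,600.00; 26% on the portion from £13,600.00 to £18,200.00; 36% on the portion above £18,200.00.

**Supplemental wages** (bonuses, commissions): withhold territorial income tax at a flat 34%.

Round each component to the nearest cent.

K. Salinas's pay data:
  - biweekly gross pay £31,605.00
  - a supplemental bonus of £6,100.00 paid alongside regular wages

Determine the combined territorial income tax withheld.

Territorial Income Tax: taxable = £31,605.00
  £2,824.00 + 36% × (£31,605.00 − £18,200.00) = £2,824.00 + 36% × £13,405.00 = £7,649.80
Supplemental (34% flat on bonus): 34% × £6,100.00 = £2,074.00
Total territorial income tax: £7,649.80 + £2,074.00 = £9,723.80

£9,723.80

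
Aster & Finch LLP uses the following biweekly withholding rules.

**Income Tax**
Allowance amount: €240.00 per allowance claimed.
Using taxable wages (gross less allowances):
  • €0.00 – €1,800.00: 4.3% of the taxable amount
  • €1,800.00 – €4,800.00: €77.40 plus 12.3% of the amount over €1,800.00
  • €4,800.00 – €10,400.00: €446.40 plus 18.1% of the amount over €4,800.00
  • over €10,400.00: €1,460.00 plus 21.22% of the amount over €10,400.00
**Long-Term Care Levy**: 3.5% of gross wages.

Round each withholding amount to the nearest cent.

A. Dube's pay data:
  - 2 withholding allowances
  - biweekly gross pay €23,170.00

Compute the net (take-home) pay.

€18,291.11

Income Tax: taxable = €23,170.00 − 2×€240.00 = €22,690.00
  €1,460.00 + 21.22% × (€22,690.00 − €10,400.00) = €1,460.00 + 21.22% × €12,290.00 = €4,067.94
Long-Term Care Levy: 3.5% × €23,170.00 = €810.95
Total withheld: €4,067.94 + €810.95 = €4,878.89
Net pay: €23,170.00 − €4,878.89 = €18,291.11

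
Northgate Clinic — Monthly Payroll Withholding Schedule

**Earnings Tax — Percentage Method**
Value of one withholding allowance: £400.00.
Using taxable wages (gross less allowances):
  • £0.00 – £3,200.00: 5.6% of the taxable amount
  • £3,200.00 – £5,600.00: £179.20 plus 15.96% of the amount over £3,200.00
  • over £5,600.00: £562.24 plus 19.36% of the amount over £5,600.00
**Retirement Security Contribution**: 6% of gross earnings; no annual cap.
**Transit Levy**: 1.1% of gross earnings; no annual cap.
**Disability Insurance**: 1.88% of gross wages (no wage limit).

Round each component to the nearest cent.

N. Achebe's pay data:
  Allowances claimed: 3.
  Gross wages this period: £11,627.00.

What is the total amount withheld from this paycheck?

£2,540.86

Earnings Tax: taxable = £11,627.00 − 3×£400.00 = £10,427.00
  £562.24 + 19.36% × (£10,427.00 − £5,600.00) = £562.24 + 19.36% × £4,827.00 = £1,496.75
Retirement Security Contribution: 6% × £11,627.00 = £697.62
Transit Levy: 1.1% × £11,627.00 = £127.90
Disability Insurance: 1.88% × £11,627.00 = £218.59
Total: £1,496.75 + £697.62 + £127.90 + £218.59 = £2,540.86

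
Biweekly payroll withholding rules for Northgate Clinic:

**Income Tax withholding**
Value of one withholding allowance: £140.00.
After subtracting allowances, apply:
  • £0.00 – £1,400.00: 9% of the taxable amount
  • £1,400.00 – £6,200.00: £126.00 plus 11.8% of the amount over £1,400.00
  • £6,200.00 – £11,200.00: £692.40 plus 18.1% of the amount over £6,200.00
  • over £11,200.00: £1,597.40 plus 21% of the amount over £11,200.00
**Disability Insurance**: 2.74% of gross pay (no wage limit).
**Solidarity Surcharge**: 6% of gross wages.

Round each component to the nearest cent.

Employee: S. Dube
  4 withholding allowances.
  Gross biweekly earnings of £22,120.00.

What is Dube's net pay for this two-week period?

Income Tax: taxable = £22,120.00 − 4×£140.00 = £21,560.00
  £1,597.40 + 21% × (£21,560.00 − £11,200.00) = £1,597.40 + 21% × £10,360.00 = £3,773.00
Disability Insurance: 2.74% × £22,120.00 = £606.09
Solidarity Surcharge: 6% × £22,120.00 = £1,327.20
Total withheld: £3,773.00 + £606.09 + £1,327.20 = £5,706.29
Net pay: £22,120.00 − £5,706.29 = £16,413.71

£16,413.71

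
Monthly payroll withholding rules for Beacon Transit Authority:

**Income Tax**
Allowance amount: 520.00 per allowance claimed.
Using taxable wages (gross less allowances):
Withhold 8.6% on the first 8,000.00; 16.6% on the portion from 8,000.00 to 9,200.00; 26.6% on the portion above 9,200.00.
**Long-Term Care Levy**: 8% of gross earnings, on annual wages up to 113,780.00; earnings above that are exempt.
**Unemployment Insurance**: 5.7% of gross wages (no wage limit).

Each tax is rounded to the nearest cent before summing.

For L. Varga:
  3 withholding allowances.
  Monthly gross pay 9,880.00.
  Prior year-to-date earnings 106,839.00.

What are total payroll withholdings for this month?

1,859.56

Income Tax: taxable = 9,880.00 − 3×520.00 = 8,320.00
  688.00 + 16.6% × (8,320.00 − 8,000.00) = 688.00 + 16.6% × 320.00 = 741.12
Long-Term Care Levy: cap 113,780.00 − YTD 106,839.00 = 6,941.00 subject; 8% × 6,941.00 = 555.28
Unemployment Insurance: 5.7% × 9,880.00 = 563.16
Total: 741.12 + 555.28 + 563.16 = 1,859.56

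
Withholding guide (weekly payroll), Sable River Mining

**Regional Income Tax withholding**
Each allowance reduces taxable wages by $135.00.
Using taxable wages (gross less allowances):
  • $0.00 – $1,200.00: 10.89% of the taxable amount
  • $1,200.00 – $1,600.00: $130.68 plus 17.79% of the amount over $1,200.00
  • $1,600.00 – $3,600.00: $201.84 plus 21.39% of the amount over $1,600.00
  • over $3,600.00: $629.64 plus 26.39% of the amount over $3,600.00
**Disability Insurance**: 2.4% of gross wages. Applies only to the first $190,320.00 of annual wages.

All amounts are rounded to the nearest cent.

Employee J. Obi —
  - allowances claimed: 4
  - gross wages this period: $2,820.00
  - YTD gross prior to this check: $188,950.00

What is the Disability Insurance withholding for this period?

$32.88

Disability Insurance: cap $190,320.00 − YTD $188,950.00 = $1,370.00 subject; 2.4% × $1,370.00 = $32.88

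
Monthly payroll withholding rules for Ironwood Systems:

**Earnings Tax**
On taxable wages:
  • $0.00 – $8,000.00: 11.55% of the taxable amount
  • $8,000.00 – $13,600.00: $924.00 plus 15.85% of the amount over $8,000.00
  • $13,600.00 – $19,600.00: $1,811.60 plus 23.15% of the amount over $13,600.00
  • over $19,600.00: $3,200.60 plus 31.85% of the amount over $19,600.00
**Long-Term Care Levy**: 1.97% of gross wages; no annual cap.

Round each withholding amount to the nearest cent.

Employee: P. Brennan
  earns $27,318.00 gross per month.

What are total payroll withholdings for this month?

Earnings Tax: taxable = $27,318.00
  $3,200.60 + 31.85% × ($27,318.00 − $19,600.00) = $3,200.60 + 31.85% × $7,718.00 = $5,658.78
Long-Term Care Levy: 1.97% × $27,318.00 = $538.16
Total: $5,658.78 + $538.16 = $6,196.94

$6,196.94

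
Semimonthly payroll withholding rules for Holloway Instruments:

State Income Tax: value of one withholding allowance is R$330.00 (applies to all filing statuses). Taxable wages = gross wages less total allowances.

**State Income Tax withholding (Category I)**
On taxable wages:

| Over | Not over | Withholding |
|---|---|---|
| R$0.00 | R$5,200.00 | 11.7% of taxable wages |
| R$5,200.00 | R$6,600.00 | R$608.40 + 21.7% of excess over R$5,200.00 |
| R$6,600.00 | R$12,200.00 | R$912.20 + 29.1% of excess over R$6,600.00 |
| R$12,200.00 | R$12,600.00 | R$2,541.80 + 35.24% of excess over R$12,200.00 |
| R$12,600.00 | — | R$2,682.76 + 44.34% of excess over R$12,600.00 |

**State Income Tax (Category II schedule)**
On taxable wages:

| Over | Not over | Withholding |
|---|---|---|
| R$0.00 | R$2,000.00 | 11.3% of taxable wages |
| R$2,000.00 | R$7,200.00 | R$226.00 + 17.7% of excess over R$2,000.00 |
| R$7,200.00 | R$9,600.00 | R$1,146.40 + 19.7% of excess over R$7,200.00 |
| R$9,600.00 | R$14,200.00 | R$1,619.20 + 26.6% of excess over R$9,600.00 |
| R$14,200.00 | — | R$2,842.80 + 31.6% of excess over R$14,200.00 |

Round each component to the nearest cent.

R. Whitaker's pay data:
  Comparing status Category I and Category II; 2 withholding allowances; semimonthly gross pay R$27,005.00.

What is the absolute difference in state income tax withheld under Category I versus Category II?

State Income Tax (Category I): taxable = R$27,005.00 − 2×R$330.00 = R$26,345.00
  R$2,682.76 + 44.34% × (R$26,345.00 − R$12,600.00) = R$2,682.76 + 44.34% × R$13,745.00 = R$8,777.29
State Income Tax (Category II): taxable = R$27,005.00 − 2×R$330.00 = R$26,345.00
  R$2,842.80 + 31.6% × (R$26,345.00 − R$14,200.00) = R$2,842.80 + 31.6% × R$12,145.00 = R$6,680.62
Difference: |R$8,777.29 − R$6,680.62| = R$2,096.67 (higher under Category I)

R$2,096.67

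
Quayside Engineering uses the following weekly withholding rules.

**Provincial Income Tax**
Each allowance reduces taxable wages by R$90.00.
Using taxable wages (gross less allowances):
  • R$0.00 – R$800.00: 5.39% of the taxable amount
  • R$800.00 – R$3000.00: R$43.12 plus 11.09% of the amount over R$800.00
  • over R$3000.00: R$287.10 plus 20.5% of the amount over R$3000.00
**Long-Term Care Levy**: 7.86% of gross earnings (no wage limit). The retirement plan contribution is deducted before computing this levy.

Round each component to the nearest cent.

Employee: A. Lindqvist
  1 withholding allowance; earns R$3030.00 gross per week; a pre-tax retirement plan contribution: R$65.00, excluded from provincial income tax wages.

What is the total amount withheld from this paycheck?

Provincial Income Tax: taxable = R$3030.00 − R$65.00 − 1×R$90.00 = R$2875.00
  R$43.12 + 11.09% × (R$2875.00 − R$800.00) = R$43.12 + 11.09% × R$2075.00 = R$273.24
Long-Term Care Levy: 7.86% × R$2965.00 = R$233.05
Total: R$273.24 + R$233.05 = R$506.29

R$506.29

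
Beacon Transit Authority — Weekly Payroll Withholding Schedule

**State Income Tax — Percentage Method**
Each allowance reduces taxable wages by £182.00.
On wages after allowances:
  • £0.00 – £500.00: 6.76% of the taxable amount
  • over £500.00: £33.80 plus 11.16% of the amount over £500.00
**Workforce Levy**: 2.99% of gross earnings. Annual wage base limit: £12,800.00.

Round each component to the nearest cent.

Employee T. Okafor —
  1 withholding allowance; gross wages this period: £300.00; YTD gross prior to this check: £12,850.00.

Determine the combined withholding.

State Income Tax: taxable = £300.00 − 1×£182.00 = £118.00
  6.76% × £118.00 = £7.98
Workforce Levy: YTD £12,850.00 ≥ cap £12,800.00 → £0.00
Total: £7.98 + £0.00 = £7.98

£7.98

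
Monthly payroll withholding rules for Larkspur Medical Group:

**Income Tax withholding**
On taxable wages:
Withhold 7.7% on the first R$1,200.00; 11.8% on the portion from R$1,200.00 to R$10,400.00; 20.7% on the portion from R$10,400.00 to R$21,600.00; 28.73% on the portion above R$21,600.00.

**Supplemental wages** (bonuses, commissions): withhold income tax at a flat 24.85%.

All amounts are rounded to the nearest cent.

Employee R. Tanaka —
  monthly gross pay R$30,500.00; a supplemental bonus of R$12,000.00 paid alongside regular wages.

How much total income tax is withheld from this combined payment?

Income Tax: taxable = R$30,500.00
  R$3,496.40 + 28.73% × (R$30,500.00 − R$21,600.00) = R$3,496.40 + 28.73% × R$8,900.00 = R$6,053.37
Supplemental (24.85% flat on bonus): 24.85% × R$12,000.00 = R$2,982.00
Total income tax: R$6,053.37 + R$2,982.00 = R$9,035.37

R$9,035.37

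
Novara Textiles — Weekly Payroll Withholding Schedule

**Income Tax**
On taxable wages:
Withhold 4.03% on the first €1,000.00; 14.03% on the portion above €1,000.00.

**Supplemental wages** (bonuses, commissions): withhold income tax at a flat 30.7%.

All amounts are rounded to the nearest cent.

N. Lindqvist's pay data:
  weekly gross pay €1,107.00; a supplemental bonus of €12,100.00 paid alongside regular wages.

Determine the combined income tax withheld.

€3,770.01

Income Tax: taxable = €1,107.00
  €40.30 + 14.03% × (€1,107.00 − €1,000.00) = €40.30 + 14.03% × €107.00 = €55.31
Supplemental (30.7% flat on bonus): 30.7% × €12,100.00 = €3,714.70
Total income tax: €55.31 + €3,714.70 = €3,770.01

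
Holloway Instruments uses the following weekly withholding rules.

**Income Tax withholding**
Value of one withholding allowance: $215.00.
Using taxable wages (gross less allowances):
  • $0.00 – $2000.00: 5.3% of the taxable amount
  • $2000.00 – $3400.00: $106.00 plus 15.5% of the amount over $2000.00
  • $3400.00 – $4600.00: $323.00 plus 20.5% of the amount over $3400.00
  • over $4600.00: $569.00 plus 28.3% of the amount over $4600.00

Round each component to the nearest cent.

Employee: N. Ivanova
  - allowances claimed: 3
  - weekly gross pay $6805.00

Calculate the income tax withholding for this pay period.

$1010.48

Income Tax: taxable = $6805.00 − 3×$215.00 = $6160.00
  $569.00 + 28.3% × ($6160.00 − $4600.00) = $569.00 + 28.3% × $1560.00 = $1010.48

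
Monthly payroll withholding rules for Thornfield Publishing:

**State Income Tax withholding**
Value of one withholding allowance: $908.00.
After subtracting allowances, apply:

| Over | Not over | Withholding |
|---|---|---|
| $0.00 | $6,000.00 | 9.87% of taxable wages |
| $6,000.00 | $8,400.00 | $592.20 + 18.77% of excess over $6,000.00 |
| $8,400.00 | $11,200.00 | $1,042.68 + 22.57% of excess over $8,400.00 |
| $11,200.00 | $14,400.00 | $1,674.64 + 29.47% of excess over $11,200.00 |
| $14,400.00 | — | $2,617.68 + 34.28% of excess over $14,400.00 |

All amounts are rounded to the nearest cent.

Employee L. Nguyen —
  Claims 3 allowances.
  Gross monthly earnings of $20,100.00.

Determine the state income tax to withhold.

$3,637.85

State Income Tax: taxable = $20,100.00 − 3×$908.00 = $17,376.00
  $2,617.68 + 34.28% × ($17,376.00 − $14,400.00) = $2,617.68 + 34.28% × $2,976.00 = $3,637.85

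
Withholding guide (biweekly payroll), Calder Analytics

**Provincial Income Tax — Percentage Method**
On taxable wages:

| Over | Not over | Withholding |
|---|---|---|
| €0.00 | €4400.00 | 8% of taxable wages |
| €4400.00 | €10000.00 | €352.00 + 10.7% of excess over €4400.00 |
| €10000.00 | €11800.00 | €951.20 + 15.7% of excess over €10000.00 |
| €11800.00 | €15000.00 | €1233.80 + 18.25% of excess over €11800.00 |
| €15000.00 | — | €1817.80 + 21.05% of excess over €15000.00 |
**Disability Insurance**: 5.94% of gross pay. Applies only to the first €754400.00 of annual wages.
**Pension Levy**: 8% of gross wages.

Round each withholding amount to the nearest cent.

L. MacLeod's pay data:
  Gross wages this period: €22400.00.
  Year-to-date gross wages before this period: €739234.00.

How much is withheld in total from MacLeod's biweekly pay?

Provincial Income Tax: taxable = €22400.00
  €1817.80 + 21.05% × (€22400.00 − €15000.00) = €1817.80 + 21.05% × €7400.00 = €3375.50
Disability Insurance: cap €754400.00 − YTD €739234.00 = €15166.00 subject; 5.94% × €15166.00 = €900.86
Pension Levy: 8% × €22400.00 = €1792.00
Total: €3375.50 + €900.86 + €1792.00 = €6068.36

€6068.36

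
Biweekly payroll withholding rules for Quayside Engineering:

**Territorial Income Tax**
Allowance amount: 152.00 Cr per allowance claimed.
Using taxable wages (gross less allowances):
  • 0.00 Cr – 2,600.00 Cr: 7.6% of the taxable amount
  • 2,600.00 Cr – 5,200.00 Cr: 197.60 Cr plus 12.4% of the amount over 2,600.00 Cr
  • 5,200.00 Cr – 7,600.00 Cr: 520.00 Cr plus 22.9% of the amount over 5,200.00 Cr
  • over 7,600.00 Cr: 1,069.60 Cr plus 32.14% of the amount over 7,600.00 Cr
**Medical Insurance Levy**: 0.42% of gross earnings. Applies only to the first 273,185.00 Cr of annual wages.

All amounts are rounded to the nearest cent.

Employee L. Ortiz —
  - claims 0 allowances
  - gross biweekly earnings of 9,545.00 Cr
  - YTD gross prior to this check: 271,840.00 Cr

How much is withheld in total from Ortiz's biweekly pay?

1,700.37 Cr

Territorial Income Tax: taxable = 9,545.00 Cr
  1,069.60 Cr + 32.14% × (9,545.00 Cr − 7,600.00 Cr) = 1,069.60 Cr + 32.14% × 1,945.00 Cr = 1,694.72 Cr
Medical Insurance Levy: cap 273,185.00 Cr − YTD 271,840.00 Cr = 1,345.00 Cr subject; 0.42% × 1,345.00 Cr = 5.65 Cr
Total: 1,694.72 Cr + 5.65 Cr = 1,700.37 Cr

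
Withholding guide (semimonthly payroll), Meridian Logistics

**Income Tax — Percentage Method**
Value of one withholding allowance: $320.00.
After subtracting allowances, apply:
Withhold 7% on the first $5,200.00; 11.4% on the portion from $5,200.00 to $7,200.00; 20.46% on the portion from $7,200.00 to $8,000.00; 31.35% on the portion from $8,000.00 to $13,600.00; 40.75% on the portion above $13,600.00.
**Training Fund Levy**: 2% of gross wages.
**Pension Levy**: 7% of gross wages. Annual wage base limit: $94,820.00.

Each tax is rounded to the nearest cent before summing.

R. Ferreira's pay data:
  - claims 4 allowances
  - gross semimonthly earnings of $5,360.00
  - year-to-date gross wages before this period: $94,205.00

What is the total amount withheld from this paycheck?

Income Tax: taxable = $5,360.00 − 4×$320.00 = $4,080.00
  7% × $4,080.00 = $285.60
Training Fund Levy: 2% × $5,360.00 = $107.20
Pension Levy: cap $94,820.00 − YTD $94,205.00 = $615.00 subject; 7% × $615.00 = $43.05
Total: $285.60 + $107.20 + $43.05 = $435.85

$435.85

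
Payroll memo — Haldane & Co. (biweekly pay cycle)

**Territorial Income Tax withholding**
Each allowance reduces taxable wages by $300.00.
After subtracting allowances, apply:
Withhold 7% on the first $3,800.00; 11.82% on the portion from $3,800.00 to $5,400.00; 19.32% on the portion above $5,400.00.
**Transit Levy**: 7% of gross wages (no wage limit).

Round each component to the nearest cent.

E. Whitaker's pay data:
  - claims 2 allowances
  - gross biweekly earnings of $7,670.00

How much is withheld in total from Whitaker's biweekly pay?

$1,314.66

Territorial Income Tax: taxable = $7,670.00 − 2×$300.00 = $7,070.00
  $455.12 + 19.32% × ($7,070.00 − $5,400.00) = $455.12 + 19.32% × $1,670.00 = $777.76
Transit Levy: 7% × $7,670.00 = $536.90
Total: $777.76 + $536.90 = $1,314.66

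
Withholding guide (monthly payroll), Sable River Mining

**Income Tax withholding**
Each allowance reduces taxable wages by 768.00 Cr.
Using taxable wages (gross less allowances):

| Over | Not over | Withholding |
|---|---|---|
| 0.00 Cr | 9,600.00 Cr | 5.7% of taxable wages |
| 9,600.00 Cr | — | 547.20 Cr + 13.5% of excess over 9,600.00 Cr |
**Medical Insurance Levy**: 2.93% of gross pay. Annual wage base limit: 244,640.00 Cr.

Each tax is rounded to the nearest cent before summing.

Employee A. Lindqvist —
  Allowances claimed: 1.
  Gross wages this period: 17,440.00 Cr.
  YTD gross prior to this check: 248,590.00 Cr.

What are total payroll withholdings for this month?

Income Tax: taxable = 17,440.00 Cr − 1×768.00 Cr = 16,672.00 Cr
  547.20 Cr + 13.5% × (16,672.00 Cr − 9,600.00 Cr) = 547.20 Cr + 13.5% × 7,072.00 Cr = 1,501.92 Cr
Medical Insurance Levy: YTD 248,590.00 Cr ≥ cap 244,640.00 Cr → 0.00 Cr
Total: 1,501.92 Cr + 0.00 Cr = 1,501.92 Cr

1,501.92 Cr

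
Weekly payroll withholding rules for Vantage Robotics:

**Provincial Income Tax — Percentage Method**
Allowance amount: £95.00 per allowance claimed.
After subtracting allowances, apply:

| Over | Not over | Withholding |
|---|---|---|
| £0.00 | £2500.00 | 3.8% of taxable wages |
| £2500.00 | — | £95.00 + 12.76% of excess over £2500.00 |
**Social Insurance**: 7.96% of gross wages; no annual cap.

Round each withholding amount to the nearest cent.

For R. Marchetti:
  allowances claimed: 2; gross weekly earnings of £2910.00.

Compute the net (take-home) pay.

Provincial Income Tax: taxable = £2910.00 − 2×£95.00 = £2720.00
  £95.00 + 12.76% × (£2720.00 − £2500.00) = £95.00 + 12.76% × £220.00 = £123.07
Social Insurance: 7.96% × £2910.00 = £231.64
Total withheld: £123.07 + £231.64 = £354.71
Net pay: £2910.00 − £354.71 = £2555.29

£2555.29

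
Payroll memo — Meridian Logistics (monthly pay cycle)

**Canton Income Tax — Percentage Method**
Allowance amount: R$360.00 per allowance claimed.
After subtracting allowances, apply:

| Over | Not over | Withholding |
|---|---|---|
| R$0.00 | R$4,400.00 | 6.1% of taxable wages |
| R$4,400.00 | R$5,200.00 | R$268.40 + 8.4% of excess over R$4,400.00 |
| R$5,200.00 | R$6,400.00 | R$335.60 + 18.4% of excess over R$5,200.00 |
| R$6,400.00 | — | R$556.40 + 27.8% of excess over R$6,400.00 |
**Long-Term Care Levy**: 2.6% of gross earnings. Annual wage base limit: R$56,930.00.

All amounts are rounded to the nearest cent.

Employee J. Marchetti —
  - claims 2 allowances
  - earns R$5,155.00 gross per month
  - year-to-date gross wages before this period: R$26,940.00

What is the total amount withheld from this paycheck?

Canton Income Tax: taxable = R$5,155.00 − 2×R$360.00 = R$4,435.00
  R$268.40 + 8.4% × (R$4,435.00 − R$4,400.00) = R$268.40 + 8.4% × R$35.00 = R$271.34
Long-Term Care Levy: 2.6% × R$5,155.00 = R$134.03
Total: R$271.34 + R$134.03 = R$405.37

R$405.37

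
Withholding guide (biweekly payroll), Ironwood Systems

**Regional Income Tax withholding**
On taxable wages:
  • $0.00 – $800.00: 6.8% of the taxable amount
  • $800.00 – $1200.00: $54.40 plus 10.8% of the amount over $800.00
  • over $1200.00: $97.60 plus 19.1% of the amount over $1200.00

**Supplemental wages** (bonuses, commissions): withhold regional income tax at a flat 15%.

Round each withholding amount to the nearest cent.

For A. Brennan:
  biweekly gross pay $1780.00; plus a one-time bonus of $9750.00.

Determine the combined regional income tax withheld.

$1670.88

Regional Income Tax: taxable = $1780.00
  $97.60 + 19.1% × ($1780.00 − $1200.00) = $97.60 + 19.1% × $580.00 = $208.38
Supplemental (15% flat on bonus): 15% × $9750.00 = $1462.50
Total regional income tax: $208.38 + $1462.50 = $1670.88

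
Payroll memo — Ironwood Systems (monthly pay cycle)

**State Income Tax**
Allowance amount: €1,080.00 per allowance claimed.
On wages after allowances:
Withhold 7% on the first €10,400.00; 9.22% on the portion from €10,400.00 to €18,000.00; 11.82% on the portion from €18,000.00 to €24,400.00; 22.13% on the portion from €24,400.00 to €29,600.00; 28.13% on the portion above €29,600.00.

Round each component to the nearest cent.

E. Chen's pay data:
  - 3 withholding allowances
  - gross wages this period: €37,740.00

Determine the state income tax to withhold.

€4,714.33

State Income Tax: taxable = €37,740.00 − 3×€1,080.00 = €34,500.00
  €3,335.96 + 28.13% × (€34,500.00 − €29,600.00) = €3,335.96 + 28.13% × €4,900.00 = €4,714.33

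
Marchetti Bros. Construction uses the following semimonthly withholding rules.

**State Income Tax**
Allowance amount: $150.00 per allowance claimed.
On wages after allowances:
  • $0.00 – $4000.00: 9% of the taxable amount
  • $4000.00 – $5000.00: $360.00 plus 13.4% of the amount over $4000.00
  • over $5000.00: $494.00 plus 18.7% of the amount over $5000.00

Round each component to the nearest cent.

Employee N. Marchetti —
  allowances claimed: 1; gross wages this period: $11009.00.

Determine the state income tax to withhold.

$1589.63

State Income Tax: taxable = $11009.00 − 1×$150.00 = $10859.00
  $494.00 + 18.7% × ($10859.00 − $5000.00) = $494.00 + 18.7% × $5859.00 = $1589.63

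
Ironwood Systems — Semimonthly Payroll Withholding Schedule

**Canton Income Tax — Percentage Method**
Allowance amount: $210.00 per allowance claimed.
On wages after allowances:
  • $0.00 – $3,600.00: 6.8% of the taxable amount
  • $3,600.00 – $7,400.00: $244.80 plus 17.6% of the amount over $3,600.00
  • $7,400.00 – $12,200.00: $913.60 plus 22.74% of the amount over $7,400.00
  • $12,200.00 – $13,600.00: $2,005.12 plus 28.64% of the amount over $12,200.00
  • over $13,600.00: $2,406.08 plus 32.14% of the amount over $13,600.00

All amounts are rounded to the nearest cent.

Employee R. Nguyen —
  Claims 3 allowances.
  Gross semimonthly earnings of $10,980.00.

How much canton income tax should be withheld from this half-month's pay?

$1,584.43

Canton Income Tax: taxable = $10,980.00 − 3×$210.00 = $10,350.00
  $913.60 + 22.74% × ($10,350.00 − $7,400.00) = $913.60 + 22.74% × $2,950.00 = $1,584.43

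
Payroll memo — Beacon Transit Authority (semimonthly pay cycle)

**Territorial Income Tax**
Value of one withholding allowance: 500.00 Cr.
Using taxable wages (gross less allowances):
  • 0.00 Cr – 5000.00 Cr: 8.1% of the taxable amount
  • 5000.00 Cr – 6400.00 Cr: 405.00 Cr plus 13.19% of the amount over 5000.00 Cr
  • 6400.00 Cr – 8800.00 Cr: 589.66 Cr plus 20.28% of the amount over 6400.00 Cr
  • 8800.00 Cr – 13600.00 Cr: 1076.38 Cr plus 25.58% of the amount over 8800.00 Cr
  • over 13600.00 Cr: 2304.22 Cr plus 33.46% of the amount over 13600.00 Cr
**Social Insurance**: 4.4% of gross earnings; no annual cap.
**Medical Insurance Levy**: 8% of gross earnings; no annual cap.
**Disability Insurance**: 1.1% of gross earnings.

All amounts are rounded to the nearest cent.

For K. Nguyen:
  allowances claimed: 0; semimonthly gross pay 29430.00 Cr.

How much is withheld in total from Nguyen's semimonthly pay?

11573.99 Cr

Territorial Income Tax: taxable = 29430.00 Cr
  2304.22 Cr + 33.46% × (29430.00 Cr − 13600.00 Cr) = 2304.22 Cr + 33.46% × 15830.00 Cr = 7600.94 Cr
Social Insurance: 4.4% × 29430.00 Cr = 1294.92 Cr
Medical Insurance Levy: 8% × 29430.00 Cr = 2354.40 Cr
Disability Insurance: 1.1% × 29430.00 Cr = 323.73 Cr
Total: 7600.94 Cr + 1294.92 Cr + 2354.40 Cr + 323.73 Cr = 11573.99 Cr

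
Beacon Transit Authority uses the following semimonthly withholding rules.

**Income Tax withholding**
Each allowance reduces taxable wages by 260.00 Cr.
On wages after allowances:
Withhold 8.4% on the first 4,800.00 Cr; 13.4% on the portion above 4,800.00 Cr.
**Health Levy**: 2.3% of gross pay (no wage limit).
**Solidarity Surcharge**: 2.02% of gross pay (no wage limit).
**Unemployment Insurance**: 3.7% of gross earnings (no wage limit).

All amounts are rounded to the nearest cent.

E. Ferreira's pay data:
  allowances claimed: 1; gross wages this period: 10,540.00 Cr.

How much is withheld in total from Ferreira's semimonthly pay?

Income Tax: taxable = 10,540.00 Cr − 1×260.00 Cr = 10,280.00 Cr
  403.20 Cr + 13.4% × (10,280.00 Cr − 4,800.00 Cr) = 403.20 Cr + 13.4% × 5,480.00 Cr = 1,137.52 Cr
Health Levy: 2.3% × 10,540.00 Cr = 242.42 Cr
Solidarity Surcharge: 2.02% × 10,540.00 Cr = 212.91 Cr
Unemployment Insurance: 3.7% × 10,540.00 Cr = 389.98 Cr
Total: 1,137.52 Cr + 242.42 Cr + 212.91 Cr + 389.98 Cr = 1,982.83 Cr

1,982.83 Cr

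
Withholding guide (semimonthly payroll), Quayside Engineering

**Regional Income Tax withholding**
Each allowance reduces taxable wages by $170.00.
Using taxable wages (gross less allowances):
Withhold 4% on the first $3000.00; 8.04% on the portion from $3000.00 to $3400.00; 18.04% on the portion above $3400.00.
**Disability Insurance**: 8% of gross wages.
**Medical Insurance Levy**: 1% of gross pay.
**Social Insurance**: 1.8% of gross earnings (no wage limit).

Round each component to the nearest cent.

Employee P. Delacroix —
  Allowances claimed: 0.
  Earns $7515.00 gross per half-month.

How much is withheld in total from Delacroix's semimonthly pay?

$1706.13

Regional Income Tax: taxable = $7515.00
  $152.16 + 18.04% × ($7515.00 − $3400.00) = $152.16 + 18.04% × $4115.00 = $894.51
Disability Insurance: 8% × $7515.00 = $601.20
Medical Insurance Levy: 1% × $7515.00 = $75.15
Social Insurance: 1.8% × $7515.00 = $135.27
Total: $894.51 + $601.20 + $75.15 + $135.27 = $1706.13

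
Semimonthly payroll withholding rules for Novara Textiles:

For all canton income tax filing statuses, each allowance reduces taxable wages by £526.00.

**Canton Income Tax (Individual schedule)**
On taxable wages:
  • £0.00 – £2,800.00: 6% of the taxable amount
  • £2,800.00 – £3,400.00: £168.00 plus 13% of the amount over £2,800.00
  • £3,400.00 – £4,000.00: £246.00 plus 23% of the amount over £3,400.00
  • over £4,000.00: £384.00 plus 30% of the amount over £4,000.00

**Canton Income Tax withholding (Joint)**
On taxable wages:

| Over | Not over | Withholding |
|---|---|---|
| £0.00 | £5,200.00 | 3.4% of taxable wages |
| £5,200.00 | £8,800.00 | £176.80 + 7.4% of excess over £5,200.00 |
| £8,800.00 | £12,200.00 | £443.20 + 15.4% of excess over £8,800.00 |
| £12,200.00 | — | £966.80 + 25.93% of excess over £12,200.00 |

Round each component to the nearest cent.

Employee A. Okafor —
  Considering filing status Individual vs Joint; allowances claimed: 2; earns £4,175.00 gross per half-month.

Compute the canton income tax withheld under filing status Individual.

Canton Income Tax (Individual): taxable = £4,175.00 − 2×£526.00 = £3,123.00
  £168.00 + 13% × (£3,123.00 − £2,800.00) = £168.00 + 13% × £323.00 = £209.99

£209.99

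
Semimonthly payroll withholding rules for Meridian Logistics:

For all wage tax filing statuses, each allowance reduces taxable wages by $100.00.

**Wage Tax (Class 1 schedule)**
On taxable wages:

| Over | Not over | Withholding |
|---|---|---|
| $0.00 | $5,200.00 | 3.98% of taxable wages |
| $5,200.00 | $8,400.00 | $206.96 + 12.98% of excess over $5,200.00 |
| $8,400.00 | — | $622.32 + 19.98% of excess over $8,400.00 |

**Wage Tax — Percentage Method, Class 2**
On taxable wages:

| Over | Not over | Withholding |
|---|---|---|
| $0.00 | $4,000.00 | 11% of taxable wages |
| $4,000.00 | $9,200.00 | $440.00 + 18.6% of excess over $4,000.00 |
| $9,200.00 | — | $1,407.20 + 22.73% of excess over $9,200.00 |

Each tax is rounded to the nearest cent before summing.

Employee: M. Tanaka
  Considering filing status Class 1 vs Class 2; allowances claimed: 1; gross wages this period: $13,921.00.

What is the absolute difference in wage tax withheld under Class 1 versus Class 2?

$752.11

Wage Tax (Class 1): taxable = $13,921.00 − 1×$100.00 = $13,821.00
  $622.32 + 19.98% × ($13,821.00 − $8,400.00) = $622.32 + 19.98% × $5,421.00 = $1,705.44
Wage Tax (Class 2): taxable = $13,921.00 − 1×$100.00 = $13,821.00
  $1,407.20 + 22.73% × ($13,821.00 − $9,200.00) = $1,407.20 + 22.73% × $4,621.00 = $2,457.55
Difference: |$1,705.44 − $2,457.55| = $752.11 (higher under Class 2)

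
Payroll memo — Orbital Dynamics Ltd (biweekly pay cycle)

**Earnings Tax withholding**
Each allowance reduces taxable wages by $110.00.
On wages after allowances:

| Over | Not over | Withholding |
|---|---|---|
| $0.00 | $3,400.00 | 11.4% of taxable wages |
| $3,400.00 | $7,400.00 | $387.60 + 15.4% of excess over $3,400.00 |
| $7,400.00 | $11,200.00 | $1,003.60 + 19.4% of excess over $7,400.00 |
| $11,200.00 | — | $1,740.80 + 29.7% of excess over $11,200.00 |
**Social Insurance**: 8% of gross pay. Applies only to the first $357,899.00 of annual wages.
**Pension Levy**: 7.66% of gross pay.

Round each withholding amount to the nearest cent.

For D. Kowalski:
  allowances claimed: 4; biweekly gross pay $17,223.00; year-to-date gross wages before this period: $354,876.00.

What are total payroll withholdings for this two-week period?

$4,960.07

Earnings Tax: taxable = $17,223.00 − 4×$110.00 = $16,783.00
  $1,740.80 + 29.7% × ($16,783.00 − $11,200.00) = $1,740.80 + 29.7% × $5,583.00 = $3,398.95
Social Insurance: cap $357,899.00 − YTD $354,876.00 = $3,023.00 subject; 8% × $3,023.00 = $241.84
Pension Levy: 7.66% × $17,223.00 = $1,319.28
Total: $3,398.95 + $241.84 + $1,319.28 = $4,960.07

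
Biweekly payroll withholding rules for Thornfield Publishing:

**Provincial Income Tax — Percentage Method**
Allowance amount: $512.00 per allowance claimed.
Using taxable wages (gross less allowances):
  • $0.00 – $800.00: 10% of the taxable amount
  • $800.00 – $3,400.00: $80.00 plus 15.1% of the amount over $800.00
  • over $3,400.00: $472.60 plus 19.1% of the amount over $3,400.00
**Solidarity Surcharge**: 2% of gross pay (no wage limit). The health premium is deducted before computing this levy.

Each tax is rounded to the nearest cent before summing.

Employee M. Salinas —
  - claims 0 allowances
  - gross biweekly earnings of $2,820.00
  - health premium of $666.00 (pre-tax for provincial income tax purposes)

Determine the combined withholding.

$327.53

Provincial Income Tax: taxable = $2,820.00 − $666.00 = $2,154.00
  $80.00 + 15.1% × ($2,154.00 − $800.00) = $80.00 + 15.1% × $1,354.00 = $284.45
Solidarity Surcharge: 2% × $2,154.00 = $43.08
Total: $284.45 + $43.08 = $327.53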